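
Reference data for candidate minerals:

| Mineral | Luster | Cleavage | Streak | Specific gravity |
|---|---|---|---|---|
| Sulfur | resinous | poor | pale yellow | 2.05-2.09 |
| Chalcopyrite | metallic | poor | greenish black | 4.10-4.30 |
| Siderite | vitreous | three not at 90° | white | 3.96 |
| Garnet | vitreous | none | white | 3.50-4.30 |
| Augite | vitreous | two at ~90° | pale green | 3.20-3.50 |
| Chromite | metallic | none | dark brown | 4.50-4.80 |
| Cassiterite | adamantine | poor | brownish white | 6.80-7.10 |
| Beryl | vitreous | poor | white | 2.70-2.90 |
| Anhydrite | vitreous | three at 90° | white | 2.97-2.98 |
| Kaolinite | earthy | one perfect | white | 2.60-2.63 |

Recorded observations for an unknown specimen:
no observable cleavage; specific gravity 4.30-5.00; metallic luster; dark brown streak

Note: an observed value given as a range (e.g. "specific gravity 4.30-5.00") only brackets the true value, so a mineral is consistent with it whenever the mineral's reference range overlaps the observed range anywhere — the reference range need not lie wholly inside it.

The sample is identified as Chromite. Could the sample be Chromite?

Yes

No observable cleavage — fits Chromite (cleavage none).
Specific gravity 4.30-5.00 — fits Chromite (SG 4.50-4.80).
Metallic luster — fits Chromite (metallic luster).
Dark brown streak — fits Chromite (dark brown streak).
All observations are consistent with the tabulated values for Chromite.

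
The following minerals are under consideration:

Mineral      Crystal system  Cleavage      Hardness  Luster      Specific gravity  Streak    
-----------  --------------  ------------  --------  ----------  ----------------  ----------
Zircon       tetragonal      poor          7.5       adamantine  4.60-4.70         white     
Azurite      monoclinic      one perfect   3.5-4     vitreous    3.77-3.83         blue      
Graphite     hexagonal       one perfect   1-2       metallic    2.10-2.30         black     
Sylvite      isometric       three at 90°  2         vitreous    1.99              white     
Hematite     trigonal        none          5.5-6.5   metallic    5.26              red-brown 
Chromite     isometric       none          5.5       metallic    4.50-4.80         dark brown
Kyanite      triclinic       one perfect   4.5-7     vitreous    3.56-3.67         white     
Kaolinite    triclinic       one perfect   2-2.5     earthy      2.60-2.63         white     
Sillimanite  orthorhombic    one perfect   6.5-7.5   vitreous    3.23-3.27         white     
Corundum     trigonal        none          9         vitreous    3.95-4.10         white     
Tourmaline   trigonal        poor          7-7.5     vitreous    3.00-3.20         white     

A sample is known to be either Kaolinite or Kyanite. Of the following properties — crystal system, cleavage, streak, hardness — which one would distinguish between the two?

Crystal system: both triclinic — no difference.
Cleavage: both one perfect — no difference.
Streak: both white — no difference.
Hardness: Kaolinite 2-2.5, Kyanite 4.5-7 — different.
Only hardness differs between Kaolinite and Kyanite among the listed tests.

hardness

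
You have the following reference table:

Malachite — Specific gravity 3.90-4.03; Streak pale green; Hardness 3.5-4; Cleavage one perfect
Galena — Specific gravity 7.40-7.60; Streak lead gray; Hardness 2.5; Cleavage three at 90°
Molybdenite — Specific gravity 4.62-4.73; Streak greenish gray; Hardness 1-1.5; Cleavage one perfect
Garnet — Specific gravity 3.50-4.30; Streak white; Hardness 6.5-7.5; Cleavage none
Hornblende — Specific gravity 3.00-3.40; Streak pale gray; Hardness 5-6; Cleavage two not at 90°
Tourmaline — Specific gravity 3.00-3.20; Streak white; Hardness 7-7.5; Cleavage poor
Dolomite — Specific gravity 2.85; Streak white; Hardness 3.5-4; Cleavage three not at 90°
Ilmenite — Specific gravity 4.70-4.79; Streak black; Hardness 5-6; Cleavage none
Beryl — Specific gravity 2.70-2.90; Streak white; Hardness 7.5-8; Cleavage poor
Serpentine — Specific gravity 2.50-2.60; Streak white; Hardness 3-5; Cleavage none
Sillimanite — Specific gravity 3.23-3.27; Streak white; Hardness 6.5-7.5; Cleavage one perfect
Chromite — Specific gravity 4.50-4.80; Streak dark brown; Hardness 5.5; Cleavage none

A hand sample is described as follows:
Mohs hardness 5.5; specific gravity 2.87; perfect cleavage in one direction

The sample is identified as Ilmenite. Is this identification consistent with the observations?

Inconsistent

Mohs hardness 5.5 — consistent with Ilmenite (hardness 5-6).
Specific gravity 2.87 — Ilmenite has SG 4.70-4.79; inconsistent.
Perfect cleavage in one direction — Ilmenite has cleavage none; inconsistent.
2 of the observed properties are inconsistent with Ilmenite.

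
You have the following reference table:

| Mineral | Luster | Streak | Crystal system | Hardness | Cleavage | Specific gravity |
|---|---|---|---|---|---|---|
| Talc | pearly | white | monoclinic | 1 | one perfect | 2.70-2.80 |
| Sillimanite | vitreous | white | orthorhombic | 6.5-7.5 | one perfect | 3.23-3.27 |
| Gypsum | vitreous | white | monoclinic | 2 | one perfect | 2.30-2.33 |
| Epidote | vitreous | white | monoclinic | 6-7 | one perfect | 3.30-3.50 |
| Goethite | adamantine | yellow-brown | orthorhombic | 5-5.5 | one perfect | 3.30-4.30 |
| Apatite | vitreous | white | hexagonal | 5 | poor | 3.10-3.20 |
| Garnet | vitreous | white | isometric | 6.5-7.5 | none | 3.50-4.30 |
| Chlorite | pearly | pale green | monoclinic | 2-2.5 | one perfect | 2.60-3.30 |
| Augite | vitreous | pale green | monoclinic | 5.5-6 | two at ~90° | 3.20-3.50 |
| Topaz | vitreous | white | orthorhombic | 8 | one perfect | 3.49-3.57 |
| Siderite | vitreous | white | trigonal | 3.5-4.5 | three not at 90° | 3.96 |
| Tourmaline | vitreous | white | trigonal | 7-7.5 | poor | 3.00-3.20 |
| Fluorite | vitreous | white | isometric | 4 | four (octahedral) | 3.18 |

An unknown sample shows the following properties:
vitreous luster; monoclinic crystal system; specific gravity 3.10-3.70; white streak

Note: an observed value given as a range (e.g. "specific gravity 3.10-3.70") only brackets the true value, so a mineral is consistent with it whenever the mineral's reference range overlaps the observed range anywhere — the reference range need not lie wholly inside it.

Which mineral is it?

Epidote

Vitreous luster rules out Talc, Goethite, Chlorite.
Monoclinic crystal system — leaves Gypsum, Epidote, Augite.
Specific gravity 3.10-3.70 is inconsistent with Gypsum.
White streak rules out Augite.
The only mineral consistent with every observation is Epidote.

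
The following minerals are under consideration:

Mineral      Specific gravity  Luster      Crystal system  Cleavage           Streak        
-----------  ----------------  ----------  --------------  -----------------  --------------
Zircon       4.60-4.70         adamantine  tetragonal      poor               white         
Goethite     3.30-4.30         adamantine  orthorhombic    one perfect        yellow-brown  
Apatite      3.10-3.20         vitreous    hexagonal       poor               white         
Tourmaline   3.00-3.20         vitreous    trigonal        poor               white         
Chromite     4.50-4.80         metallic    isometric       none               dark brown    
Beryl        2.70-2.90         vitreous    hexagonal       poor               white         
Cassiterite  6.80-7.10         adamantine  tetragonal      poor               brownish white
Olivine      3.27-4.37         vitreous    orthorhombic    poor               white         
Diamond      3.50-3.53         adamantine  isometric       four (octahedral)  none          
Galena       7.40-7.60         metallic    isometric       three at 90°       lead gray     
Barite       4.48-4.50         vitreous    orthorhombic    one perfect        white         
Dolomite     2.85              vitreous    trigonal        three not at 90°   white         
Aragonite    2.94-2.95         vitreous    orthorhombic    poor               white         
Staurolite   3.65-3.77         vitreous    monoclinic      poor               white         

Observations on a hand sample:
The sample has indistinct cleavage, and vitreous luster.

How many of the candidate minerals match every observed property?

6

Indistinct cleavage is inconsistent with Goethite, Chromite, Diamond, Galena, Barite, Dolomite.
Vitreous luster rules out Zircon, Cassiterite.
The minerals that satisfy all observations are Apatite, Aragonite, Beryl, Olivine, Staurolite, Tourmaline.
That is 6 minerals.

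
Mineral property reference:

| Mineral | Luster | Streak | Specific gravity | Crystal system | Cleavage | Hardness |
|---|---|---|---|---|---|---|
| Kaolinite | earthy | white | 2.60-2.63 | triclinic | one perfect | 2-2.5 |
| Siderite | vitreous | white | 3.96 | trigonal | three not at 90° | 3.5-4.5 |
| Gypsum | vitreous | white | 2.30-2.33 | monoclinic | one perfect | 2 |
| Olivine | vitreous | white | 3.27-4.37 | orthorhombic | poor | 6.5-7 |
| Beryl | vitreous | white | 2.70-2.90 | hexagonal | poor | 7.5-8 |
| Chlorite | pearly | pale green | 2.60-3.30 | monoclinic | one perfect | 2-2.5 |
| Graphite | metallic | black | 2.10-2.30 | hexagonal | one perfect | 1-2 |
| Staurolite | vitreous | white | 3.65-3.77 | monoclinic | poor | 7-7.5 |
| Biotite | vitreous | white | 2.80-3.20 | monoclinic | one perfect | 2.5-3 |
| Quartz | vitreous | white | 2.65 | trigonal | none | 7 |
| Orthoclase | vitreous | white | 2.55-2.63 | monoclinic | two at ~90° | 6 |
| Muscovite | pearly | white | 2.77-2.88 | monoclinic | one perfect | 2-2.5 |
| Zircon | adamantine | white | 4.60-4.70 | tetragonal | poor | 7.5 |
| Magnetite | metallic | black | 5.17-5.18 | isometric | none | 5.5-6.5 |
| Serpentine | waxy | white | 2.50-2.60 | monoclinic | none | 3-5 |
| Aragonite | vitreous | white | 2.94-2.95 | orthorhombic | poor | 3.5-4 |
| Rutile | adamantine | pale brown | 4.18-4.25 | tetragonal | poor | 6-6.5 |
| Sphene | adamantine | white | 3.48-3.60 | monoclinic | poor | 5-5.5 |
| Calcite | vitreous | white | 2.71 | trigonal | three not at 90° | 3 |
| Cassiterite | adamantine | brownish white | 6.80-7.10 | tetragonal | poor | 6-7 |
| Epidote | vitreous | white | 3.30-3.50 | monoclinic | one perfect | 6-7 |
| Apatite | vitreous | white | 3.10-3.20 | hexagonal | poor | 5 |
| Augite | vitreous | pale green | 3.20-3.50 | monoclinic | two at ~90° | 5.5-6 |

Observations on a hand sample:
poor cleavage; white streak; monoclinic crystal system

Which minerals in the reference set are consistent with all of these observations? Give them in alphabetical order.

Poor cleavage: leaves Olivine, Beryl, Staurolite, Zircon, Aragonite, Rutile, Sphene, Cassiterite, Apatite.
White streak rules out Rutile, Cassiterite.
Monoclinic crystal system: leaves Staurolite, Sphene.
Remaining candidates: Sphene, Staurolite.

Sphene, Staurolite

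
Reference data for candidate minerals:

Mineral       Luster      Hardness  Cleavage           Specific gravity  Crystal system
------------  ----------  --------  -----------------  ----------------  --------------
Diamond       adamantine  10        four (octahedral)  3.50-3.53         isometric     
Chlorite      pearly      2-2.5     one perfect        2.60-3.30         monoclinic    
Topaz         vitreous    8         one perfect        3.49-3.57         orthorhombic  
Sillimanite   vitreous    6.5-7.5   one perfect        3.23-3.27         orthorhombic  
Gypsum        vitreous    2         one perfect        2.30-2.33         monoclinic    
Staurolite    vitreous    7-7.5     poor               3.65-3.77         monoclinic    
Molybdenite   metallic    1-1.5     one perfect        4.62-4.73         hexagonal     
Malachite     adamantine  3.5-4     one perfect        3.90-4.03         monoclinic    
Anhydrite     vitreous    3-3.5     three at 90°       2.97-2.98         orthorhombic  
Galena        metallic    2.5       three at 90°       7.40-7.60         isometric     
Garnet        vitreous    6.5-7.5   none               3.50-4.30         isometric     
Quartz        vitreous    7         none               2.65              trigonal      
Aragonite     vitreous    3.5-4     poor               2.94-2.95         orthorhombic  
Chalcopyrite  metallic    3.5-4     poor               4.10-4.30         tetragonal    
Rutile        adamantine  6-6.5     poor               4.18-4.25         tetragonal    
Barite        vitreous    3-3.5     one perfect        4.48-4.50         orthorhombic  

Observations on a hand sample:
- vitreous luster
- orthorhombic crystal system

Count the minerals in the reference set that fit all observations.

5

Vitreous luster — leaves Topaz, Sillimanite, Gypsum, Staurolite, Anhydrite, Garnet, Quartz, Aragonite, Barite.
Orthorhombic crystal system is inconsistent with Gypsum, Staurolite, Garnet, Quartz.
Consistent with every observation: Anhydrite, Aragonite, Barite, Sillimanite, Topaz.
That is 5 minerals.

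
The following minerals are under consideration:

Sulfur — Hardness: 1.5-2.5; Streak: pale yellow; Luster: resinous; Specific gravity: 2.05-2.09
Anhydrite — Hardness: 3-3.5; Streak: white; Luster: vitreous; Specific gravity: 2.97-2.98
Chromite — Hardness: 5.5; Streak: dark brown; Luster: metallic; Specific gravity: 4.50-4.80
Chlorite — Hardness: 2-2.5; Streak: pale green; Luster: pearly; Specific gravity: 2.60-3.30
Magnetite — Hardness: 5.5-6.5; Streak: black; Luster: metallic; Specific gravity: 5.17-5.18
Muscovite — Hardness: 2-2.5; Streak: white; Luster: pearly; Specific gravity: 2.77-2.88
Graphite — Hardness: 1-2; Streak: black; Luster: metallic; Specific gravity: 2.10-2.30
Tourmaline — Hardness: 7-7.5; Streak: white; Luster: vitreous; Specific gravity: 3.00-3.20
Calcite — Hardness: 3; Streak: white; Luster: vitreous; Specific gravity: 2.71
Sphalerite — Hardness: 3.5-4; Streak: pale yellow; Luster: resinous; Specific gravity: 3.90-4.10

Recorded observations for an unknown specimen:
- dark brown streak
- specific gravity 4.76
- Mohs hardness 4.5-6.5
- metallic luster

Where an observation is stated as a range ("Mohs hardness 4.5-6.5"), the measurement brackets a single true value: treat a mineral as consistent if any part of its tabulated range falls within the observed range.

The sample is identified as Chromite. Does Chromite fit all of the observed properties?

Consistent

Dark brown streak — fits Chromite (dark brown streak).
Specific gravity 4.76 — fits Chromite (SG 4.50-4.80).
Mohs hardness 4.5-6.5 — fits Chromite (hardness 5.5).
Metallic luster — fits Chromite (metallic luster).
Every observed property is compatible with the reference values for Chromite.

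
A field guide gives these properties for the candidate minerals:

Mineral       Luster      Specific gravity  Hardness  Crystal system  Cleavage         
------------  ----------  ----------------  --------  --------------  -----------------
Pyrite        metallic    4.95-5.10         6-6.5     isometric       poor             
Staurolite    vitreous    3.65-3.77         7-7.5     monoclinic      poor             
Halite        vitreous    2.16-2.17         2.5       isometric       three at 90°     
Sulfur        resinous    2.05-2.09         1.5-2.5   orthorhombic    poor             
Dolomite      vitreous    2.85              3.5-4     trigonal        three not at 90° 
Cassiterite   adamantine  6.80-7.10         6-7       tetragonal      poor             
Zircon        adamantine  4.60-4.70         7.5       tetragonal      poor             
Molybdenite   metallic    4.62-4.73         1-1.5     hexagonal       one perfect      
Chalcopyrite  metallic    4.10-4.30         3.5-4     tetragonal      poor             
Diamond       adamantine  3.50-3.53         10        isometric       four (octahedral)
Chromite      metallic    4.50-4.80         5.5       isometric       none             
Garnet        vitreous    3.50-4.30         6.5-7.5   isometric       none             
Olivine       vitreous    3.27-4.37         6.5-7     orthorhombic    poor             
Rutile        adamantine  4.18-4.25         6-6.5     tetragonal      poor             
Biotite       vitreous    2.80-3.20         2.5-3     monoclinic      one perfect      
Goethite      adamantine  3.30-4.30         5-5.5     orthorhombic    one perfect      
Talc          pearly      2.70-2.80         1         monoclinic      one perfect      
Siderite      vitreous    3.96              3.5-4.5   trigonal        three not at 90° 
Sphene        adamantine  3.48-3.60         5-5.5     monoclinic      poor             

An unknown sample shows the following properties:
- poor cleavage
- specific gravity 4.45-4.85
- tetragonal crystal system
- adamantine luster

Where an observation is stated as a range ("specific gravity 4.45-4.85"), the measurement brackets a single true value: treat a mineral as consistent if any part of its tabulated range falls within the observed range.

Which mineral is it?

Poor cleavage — only Pyrite, Staurolite, Sulfur, Cassiterite, Zircon, Chalcopyrite, Olivine, Rutile, Sphene remain.
Specific gravity 4.45-4.85 — leaves Zircon.
Tetragonal crystal system — every remaining candidate is consistent.
Adamantine luster — every remaining candidate is consistent.
The only mineral consistent with every observation is Zircon.

Zircon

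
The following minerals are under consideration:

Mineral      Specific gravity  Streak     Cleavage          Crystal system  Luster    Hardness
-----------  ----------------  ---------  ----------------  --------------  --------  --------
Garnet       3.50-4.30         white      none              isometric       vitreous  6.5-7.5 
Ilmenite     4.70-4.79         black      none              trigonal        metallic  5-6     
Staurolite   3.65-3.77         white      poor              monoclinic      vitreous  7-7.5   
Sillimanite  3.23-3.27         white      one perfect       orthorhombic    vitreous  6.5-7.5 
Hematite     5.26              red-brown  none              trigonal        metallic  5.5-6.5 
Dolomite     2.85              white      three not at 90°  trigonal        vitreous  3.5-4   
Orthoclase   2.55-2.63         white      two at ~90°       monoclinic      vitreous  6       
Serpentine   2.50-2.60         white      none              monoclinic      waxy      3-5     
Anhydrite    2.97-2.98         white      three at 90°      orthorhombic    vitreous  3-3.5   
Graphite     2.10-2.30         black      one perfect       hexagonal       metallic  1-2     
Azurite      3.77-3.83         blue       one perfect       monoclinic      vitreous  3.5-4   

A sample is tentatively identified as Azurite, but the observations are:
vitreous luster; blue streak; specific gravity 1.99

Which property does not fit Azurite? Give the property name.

Vitreous luster: Azurite has vitreous luster — within range.
Blue streak: Azurite has blue streak — within range.
Specific gravity 1.99: Azurite has SG 3.77-3.83 — inconsistent.
Only the specific gravity is inconsistent.

specific gravity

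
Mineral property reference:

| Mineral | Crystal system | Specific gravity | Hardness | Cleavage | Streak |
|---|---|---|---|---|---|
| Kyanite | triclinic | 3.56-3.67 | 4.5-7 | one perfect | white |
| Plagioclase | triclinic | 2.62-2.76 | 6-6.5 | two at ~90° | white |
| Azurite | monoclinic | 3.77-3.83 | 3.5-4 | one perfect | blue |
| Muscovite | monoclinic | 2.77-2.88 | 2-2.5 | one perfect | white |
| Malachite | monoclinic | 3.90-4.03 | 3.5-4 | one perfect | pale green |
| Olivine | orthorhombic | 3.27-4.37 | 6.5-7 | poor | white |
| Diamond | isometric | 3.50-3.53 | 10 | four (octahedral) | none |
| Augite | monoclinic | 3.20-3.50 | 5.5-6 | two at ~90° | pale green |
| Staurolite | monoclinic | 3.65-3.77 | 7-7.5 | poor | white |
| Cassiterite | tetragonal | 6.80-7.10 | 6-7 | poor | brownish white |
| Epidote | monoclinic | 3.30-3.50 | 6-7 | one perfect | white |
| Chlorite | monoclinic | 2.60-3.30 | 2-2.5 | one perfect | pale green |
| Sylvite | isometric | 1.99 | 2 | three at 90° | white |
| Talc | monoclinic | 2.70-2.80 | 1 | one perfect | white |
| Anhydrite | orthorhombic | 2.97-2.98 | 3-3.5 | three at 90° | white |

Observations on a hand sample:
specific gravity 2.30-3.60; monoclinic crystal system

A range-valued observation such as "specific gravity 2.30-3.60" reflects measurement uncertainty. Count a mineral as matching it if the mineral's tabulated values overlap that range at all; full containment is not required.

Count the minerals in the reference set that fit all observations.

Specific gravity 2.30-3.60 eliminates Azurite, Malachite, Staurolite, Cassiterite, Sylvite.
Monoclinic crystal system excludes Kyanite, Plagioclase, Olivine, Diamond, Anhydrite.
Consistent with every observation: Augite, Chlorite, Epidote, Muscovite, Talc.
That is 5 minerals.

5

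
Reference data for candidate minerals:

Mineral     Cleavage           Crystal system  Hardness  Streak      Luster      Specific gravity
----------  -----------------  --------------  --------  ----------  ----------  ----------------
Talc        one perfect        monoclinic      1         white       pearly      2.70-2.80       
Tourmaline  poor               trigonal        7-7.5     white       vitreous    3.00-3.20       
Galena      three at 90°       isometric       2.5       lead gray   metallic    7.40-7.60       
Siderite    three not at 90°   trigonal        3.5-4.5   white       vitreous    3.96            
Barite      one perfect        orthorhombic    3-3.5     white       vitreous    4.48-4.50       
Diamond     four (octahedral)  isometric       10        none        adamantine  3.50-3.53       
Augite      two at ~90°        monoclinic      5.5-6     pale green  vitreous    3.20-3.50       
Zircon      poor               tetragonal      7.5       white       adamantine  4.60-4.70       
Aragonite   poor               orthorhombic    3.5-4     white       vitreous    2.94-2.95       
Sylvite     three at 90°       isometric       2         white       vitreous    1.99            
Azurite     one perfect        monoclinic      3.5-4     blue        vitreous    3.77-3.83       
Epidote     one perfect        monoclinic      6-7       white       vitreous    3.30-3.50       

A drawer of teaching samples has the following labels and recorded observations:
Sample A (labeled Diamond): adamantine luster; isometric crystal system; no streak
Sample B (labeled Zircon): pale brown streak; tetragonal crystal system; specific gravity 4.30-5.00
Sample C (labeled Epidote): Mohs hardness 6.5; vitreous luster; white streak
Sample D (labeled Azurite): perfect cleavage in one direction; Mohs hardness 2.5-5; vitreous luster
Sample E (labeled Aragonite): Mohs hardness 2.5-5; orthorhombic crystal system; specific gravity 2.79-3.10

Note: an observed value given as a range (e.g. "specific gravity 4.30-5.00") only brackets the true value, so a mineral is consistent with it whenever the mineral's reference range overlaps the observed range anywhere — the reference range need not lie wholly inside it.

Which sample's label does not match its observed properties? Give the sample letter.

B

Sample A: observations are consistent with Diamond.
Sample B: pale brown streak is outside the reference for Zircon (white streak) — mislabeled.
Sample C: observations are consistent with Epidote.
Sample D: observations are consistent with Azurite.
Sample E: observations are consistent with Aragonite.
Sample B is the mislabeled one.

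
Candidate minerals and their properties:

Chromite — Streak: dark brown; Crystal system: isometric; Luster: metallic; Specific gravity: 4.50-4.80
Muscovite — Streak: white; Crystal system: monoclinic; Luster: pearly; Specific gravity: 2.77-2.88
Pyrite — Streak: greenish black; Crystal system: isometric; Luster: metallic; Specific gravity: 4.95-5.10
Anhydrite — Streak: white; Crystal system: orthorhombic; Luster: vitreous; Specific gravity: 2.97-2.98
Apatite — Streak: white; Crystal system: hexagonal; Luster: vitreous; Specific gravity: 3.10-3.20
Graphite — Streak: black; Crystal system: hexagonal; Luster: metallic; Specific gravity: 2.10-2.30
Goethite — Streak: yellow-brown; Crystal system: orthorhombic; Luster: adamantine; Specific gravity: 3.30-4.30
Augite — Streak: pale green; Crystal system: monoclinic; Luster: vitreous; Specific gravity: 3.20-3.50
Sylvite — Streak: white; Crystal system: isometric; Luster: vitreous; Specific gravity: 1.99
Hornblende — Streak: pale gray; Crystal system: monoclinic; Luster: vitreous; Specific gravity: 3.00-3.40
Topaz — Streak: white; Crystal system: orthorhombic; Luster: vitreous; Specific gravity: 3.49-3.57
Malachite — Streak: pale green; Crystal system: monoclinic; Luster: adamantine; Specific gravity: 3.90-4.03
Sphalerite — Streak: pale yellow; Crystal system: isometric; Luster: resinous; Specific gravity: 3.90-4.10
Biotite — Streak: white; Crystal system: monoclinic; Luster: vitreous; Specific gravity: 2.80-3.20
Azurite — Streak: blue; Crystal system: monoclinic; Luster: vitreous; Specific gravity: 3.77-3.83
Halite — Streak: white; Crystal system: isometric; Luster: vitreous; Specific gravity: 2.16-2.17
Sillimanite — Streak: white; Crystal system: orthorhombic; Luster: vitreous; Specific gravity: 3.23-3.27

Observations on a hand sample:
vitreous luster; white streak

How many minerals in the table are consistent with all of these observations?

7

Vitreous luster — Anhydrite, Apatite, Augite, Sylvite, Hornblende, Topaz, Biotite, Azurite, Halite, Sillimanite remain.
White streak excludes Augite, Hornblende, Azurite.
The minerals that satisfy all observations are Anhydrite, Apatite, Biotite, Halite, Sillimanite, Sylvite, Topaz.
That is 7 minerals.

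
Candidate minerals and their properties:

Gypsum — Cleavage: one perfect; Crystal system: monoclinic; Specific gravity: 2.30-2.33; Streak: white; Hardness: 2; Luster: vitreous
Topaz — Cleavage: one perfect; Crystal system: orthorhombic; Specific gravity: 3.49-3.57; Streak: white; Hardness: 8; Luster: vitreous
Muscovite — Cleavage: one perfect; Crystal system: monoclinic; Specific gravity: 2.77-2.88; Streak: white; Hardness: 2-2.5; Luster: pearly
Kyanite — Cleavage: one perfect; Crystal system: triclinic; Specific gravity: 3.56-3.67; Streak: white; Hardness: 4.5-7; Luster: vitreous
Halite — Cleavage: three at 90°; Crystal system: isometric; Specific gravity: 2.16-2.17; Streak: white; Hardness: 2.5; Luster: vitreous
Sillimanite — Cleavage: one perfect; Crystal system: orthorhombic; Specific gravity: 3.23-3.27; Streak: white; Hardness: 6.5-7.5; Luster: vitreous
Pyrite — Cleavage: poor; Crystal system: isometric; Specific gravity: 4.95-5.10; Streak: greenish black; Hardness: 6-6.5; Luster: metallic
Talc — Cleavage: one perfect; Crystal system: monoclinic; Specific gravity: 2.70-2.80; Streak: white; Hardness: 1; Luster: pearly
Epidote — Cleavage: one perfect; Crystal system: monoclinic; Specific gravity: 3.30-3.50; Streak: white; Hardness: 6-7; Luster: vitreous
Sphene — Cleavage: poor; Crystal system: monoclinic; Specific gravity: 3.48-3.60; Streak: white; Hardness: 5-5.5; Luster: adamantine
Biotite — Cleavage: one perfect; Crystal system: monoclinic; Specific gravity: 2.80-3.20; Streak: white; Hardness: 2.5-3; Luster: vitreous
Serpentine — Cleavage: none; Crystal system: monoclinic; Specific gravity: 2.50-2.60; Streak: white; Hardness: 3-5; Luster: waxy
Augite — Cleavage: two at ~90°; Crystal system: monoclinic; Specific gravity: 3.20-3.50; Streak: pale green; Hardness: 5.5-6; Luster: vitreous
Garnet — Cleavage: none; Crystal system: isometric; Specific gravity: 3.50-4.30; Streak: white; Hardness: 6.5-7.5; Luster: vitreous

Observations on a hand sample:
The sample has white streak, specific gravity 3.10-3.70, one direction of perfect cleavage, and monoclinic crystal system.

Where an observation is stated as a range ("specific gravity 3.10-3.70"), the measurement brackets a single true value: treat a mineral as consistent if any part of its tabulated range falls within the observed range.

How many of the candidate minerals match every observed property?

White streak is inconsistent with Pyrite, Augite.
Specific gravity 3.10-3.70 is inconsistent with Gypsum, Muscovite, Halite, Talc, Serpentine.
One direction of perfect cleavage is inconsistent with Sphene, Garnet.
Monoclinic crystal system: only Epidote, Biotite remain.
Remaining candidates: Biotite, Epidote.
That is 2 minerals.

2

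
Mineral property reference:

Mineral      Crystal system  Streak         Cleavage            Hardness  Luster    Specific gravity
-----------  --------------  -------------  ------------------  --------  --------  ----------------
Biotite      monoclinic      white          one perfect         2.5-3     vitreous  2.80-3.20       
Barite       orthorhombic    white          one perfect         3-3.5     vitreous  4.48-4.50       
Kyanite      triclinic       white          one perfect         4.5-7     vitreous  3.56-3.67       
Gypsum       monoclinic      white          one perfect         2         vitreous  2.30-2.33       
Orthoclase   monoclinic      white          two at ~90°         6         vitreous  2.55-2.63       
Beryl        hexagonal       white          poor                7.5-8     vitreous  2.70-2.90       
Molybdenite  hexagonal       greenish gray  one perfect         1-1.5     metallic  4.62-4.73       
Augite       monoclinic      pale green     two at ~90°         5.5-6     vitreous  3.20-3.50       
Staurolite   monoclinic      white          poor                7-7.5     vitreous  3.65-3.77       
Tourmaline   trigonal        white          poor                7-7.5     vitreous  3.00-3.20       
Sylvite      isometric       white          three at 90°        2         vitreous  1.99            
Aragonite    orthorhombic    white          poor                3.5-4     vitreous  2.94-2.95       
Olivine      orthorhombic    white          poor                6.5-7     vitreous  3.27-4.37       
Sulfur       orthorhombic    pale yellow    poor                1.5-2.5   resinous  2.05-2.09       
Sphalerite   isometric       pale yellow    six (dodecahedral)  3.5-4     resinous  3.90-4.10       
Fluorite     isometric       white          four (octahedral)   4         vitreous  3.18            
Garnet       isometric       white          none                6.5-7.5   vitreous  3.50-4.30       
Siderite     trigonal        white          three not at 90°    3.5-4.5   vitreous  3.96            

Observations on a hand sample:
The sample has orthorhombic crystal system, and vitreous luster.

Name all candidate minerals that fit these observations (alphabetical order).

Aragonite, Barite, Olivine

Orthorhombic crystal system — only Barite, Aragonite, Olivine, Sulfur remain.
Vitreous luster eliminates Sulfur.
Remaining candidates: Aragonite, Barite, Olivine.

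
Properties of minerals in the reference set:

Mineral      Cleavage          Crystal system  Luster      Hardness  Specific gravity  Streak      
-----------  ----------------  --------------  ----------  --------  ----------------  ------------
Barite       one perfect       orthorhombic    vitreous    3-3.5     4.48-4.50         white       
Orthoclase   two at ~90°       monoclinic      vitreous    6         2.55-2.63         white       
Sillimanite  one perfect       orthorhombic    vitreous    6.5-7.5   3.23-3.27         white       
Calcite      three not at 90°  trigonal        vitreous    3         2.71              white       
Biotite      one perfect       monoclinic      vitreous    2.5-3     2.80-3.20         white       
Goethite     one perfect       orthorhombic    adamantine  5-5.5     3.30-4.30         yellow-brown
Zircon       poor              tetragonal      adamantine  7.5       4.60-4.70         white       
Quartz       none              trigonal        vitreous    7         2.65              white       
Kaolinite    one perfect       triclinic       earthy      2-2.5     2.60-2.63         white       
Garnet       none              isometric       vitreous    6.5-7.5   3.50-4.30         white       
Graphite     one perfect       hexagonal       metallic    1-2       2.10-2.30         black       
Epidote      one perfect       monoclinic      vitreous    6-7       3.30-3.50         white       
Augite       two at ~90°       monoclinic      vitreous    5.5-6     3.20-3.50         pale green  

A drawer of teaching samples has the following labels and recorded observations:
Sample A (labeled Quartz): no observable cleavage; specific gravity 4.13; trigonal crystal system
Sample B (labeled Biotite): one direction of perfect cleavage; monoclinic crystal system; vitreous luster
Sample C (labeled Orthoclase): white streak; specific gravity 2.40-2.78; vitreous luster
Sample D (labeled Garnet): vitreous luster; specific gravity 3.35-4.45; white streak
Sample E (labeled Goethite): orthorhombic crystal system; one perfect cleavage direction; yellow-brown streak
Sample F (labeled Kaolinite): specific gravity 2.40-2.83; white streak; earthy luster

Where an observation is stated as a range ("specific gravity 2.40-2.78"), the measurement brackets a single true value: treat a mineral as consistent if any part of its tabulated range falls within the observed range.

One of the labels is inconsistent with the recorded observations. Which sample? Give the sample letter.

Sample A: Quartz has SG 2.65, but the record shows specific gravity 4.13 — this label is wrong.
Sample B: nothing contradicts Biotite.
Sample C: nothing contradicts Orthoclase.
Sample D: nothing contradicts Garnet.
Sample E: nothing contradicts Goethite.
Sample F: nothing contradicts Kaolinite.
The mislabeled specimen is A.

A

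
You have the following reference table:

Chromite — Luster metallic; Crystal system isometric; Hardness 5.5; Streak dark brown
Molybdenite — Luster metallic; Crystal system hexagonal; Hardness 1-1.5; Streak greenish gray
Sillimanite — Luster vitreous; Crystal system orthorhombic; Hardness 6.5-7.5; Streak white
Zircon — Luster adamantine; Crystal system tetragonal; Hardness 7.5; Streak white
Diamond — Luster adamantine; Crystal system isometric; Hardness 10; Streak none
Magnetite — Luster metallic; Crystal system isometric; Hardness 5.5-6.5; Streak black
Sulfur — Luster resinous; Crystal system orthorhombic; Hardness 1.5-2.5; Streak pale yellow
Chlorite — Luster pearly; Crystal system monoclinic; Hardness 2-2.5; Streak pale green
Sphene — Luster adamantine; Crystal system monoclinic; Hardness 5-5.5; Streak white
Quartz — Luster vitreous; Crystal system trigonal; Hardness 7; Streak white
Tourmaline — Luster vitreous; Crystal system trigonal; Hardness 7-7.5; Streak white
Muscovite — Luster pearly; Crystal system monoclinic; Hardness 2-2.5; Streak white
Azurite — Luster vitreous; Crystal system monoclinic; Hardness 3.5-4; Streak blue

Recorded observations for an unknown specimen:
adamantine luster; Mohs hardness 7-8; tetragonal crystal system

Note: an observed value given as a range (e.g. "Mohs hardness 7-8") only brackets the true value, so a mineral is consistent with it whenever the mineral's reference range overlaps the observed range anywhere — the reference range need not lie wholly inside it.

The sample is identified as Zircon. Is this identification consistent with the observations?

Yes

Adamantine luster — agrees with Zircon (adamantine luster).
Mohs hardness 7-8 — agrees with Zircon (hardness 7.5).
Tetragonal crystal system — agrees with Zircon (tetragonal system).
Nothing contradicts Zircon.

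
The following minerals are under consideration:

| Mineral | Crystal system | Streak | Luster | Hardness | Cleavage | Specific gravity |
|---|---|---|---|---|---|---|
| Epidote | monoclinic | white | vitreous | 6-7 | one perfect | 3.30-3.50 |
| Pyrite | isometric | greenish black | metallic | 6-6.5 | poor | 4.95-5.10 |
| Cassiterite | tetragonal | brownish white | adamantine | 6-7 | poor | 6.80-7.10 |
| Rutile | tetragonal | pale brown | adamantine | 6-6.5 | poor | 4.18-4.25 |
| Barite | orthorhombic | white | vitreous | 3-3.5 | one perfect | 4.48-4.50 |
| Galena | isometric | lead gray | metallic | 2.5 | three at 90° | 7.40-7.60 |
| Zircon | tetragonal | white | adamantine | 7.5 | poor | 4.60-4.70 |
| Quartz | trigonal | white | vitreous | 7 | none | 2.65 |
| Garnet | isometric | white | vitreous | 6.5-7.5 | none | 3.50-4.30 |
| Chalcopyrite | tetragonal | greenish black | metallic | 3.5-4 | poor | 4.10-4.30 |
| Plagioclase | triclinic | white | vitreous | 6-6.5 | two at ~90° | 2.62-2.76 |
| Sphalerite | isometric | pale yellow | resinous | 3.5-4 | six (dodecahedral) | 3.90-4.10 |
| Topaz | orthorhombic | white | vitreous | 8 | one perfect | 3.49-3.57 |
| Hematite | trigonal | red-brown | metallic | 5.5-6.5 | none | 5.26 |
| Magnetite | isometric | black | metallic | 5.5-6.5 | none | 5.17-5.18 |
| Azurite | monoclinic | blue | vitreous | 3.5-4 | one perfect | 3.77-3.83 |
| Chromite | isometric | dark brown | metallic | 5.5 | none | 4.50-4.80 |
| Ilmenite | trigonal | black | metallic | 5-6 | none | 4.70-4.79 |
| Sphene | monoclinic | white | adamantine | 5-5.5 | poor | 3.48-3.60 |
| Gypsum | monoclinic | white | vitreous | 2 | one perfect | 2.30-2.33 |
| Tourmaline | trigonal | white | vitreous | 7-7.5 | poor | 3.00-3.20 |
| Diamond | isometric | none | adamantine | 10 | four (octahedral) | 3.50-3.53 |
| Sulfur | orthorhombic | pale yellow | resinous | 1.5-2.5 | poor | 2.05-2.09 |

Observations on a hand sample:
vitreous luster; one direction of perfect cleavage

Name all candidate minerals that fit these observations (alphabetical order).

Azurite, Barite, Epidote, Gypsum, Topaz

Vitreous luster — narrows the field to Epidote, Barite, Quartz, Garnet, Plagioclase, Topaz, Azurite, Gypsum, Tourmaline.
One direction of perfect cleavage rules out Quartz, Garnet, Plagioclase, Tourmaline.
The minerals that satisfy all observations are Azurite, Barite, Epidote, Gypsum, Topaz.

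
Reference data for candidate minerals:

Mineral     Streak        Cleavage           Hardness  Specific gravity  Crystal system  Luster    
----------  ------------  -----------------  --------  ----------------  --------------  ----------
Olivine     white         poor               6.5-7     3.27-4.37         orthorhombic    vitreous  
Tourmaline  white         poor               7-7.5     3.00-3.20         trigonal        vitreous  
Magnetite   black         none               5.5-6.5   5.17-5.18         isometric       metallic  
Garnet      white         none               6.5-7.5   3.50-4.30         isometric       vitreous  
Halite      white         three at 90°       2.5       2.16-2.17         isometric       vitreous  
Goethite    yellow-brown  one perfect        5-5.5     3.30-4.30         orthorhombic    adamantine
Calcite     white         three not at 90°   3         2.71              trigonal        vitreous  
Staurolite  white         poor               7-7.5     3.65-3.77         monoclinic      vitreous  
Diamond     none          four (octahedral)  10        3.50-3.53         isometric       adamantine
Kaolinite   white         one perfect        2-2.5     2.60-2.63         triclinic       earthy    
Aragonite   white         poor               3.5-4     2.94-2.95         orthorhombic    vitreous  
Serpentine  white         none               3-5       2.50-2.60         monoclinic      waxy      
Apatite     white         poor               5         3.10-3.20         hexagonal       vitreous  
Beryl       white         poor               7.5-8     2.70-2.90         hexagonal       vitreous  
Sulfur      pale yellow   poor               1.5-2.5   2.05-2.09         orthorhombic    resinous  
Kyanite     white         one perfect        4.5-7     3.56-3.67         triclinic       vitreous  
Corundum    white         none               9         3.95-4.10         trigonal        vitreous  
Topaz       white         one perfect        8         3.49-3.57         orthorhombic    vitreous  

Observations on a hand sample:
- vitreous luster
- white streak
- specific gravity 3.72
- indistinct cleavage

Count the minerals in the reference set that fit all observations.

Vitreous luster eliminates Magnetite, Goethite, Diamond, Kaolinite, Serpentine, Sulfur.
White streak: consistent with all remaining minerals.
Specific gravity 3.72: Olivine, Garnet, Staurolite remain.
Indistinct cleavage rules out Garnet.
Remaining candidates: Olivine, Staurolite.
That is 2 minerals.

2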